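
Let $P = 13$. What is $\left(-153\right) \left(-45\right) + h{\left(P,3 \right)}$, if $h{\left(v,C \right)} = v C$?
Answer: $6924$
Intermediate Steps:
$h{\left(v,C \right)} = C v$
$\left(-153\right) \left(-45\right) + h{\left(P,3 \right)} = \left(-153\right) \left(-45\right) + 3 \cdot 13 = 6885 + 39 = 6924$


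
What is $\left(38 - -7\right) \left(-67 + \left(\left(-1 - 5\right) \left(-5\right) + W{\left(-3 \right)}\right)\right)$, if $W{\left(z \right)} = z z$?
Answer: $-1260$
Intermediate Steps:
$W{\left(z \right)} = z^{2}$
$\left(38 - -7\right) \left(-67 + \left(\left(-1 - 5\right) \left(-5\right) + W{\left(-3 \right)}\right)\right) = \left(38 - -7\right) \left(-67 + \left(\left(-1 - 5\right) \left(-5\right) + \left(-3\right)^{2}\right)\right) = \left(38 + 7\right) \left(-67 + \left(\left(-6\right) \left(-5\right) + 9\right)\right) = 45 \left(-67 + \left(30 + 9\right)\right) = 45 \left(-67 + 39\right) = 45 \left(-28\right) = -1260$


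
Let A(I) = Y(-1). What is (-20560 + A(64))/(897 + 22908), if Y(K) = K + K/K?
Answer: -4112/4761 ≈ -0.86368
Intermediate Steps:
Y(K) = 1 + K (Y(K) = K + 1 = 1 + K)
A(I) = 0 (A(I) = 1 - 1 = 0)
(-20560 + A(64))/(897 + 22908) = (-20560 + 0)/(897 + 22908) = -20560/23805 = -20560*1/23805 = -4112/4761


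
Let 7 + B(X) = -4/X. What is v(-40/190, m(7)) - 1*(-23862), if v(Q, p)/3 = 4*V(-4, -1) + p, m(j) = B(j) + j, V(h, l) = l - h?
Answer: 167274/7 ≈ 23896.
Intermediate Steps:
B(X) = -7 - 4/X
m(j) = -7 + j - 4/j (m(j) = (-7 - 4/j) + j = -7 + j - 4/j)
v(Q, p) = 36 + 3*p (v(Q, p) = 3*(4*(-1 - 1*(-4)) + p) = 3*(4*(-1 + 4) + p) = 3*(4*3 + p) = 3*(12 + p) = 36 + 3*p)
v(-40/190, m(7)) - 1*(-23862) = (36 + 3*(-7 + 7 - 4/7)) - 1*(-23862) = (36 + 3*(-7 + 7 - 4*1/7)) + 23862 = (36 + 3*(-7 + 7 - 4/7)) + 23862 = (36 + 3*(-4/7)) + 23862 = (36 - 12/7) + 23862 = 240/7 + 23862 = 167274/7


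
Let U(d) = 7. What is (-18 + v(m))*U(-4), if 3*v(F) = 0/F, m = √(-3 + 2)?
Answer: -126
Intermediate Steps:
m = I (m = √(-1) = I ≈ 1.0*I)
v(F) = 0 (v(F) = (0/F)/3 = (⅓)*0 = 0)
(-18 + v(m))*U(-4) = (-18 + 0)*7 = -18*7 = -126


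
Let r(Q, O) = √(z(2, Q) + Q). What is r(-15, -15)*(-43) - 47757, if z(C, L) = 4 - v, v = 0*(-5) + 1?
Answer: -47757 - 86*I*√3 ≈ -47757.0 - 148.96*I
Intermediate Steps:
v = 1 (v = 0 + 1 = 1)
z(C, L) = 3 (z(C, L) = 4 - 1*1 = 4 - 1 = 3)
r(Q, O) = √(3 + Q)
r(-15, -15)*(-43) - 47757 = √(3 - 15)*(-43) - 47757 = √(-12)*(-43) - 47757 = (2*I*√3)*(-43) - 47757 = -86*I*√3 - 47757 = -47757 - 86*I*√3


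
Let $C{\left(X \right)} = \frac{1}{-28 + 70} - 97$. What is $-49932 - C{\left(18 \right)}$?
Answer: $- \frac{2093071}{42} \approx -49835.0$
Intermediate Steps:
$C{\left(X \right)} = - \frac{4073}{42}$ ($C{\left(X \right)} = \frac{1}{42} - 97 = - \frac{4073}{42}$)
$-49932 - C{\left(18 \right)} = -49932 - - \frac{4073}{42} = -49932 + \frac{4073}{42} = - \frac{2093071}{42}$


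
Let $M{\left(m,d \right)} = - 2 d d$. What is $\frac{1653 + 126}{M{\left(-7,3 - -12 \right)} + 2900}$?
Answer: $\frac{1779}{2450} \approx 0.72612$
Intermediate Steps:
$M{\left(m,d \right)} = - 2 d^{2}$
$\frac{1653 + 126}{M{\left(-7,3 - -12 \right)} + 2900} = \frac{1653 + 126}{- 2 \left(3 - -12\right)^{2} + 2900} = \frac{1779}{- 2 \left(3 + 12\right)^{2} + 2900} = \frac{1779}{- 2 \cdot 15^{2} + 2900} = \frac{1779}{\left(-2\right) 225 + 2900} = \frac{1779}{-450 + 2900} = \frac{1779}{2450}$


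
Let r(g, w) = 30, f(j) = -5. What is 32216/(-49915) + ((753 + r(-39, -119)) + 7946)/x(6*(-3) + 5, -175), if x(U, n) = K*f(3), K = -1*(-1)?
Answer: -87173823/49915 ≈ -1746.4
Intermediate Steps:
K = 1
x(U, n) = -5 (x(U, n) = 1*(-5) = -5)
32216/(-49915) + ((753 + r(-39, -119)) + 7946)/x(6*(-3) + 5, -175) = 32216/(-49915) + ((753 + 30) + 7946)/(-5) = 32216*(-1/49915) + (783 + 7946)*(-1/5) = -32216/49915 + 8729*(-1/5) = -32216/49915 - 8729/5 = -87173823/49915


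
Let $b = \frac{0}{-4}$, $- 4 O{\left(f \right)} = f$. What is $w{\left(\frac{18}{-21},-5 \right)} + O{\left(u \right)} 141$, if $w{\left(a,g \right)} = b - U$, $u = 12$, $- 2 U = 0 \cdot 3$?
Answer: $-423$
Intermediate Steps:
$U = 0$ ($U = - \frac{0 \cdot 3}{2} = \left(- \frac{1}{2}\right) 0 = 0$)
$O{\left(f \right)} = - \frac{f}{4}$
$b = 0$ ($b = 0 \left(- \frac{1}{4}\right) = 0$)
$w{\left(a,g \right)} = 0$ ($w{\left(a,g \right)} = 0 - 0 = 0 + 0 = 0$)
$w{\left(\frac{18}{-21},-5 \right)} + O{\left(u \right)} 141 = 0 + \left(- \frac{1}{4}\right) 12 \cdot 141 = 0 - 423 = -423$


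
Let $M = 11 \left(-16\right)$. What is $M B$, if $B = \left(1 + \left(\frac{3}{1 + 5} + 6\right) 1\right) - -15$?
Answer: $-3960$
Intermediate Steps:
$M = -176$
$B = \frac{45}{2}$ ($B = \left(1 + \left(\frac{3}{6} + 6\right) 1\right) + 15 = \left(1 + \left(3 \cdot \frac{1}{6} + 6\right) 1\right) + 15 = \left(1 + \left(\frac{1}{2} + 6\right) 1\right) + 15 = \left(1 + \frac{13}{2} \cdot 1\right) + 15 = \left(1 + \frac{13}{2}\right) + 15 = \frac{15}{2} + 15 = \frac{45}{2} \approx 22.5$)
$M B = \left(-176\right) \frac{45}{2} = -3960$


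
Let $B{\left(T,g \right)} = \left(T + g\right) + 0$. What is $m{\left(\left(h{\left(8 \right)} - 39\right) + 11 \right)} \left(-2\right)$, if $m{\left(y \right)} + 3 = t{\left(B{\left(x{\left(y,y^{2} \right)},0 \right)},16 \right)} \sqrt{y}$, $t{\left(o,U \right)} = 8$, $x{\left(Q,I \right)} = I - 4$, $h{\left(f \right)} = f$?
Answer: $6 - 32 i \sqrt{5} \approx 6.0 - 71.554 i$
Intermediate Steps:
$x{\left(Q,I \right)} = -4 + I$
$B{\left(T,g \right)} = T + g$
$m{\left(y \right)} = -3 + 8 \sqrt{y}$
$m{\left(\left(h{\left(8 \right)} - 39\right) + 11 \right)} \left(-2\right) = \left(-3 + 8 \sqrt{\left(8 - 39\right) + 11}\right) \left(-2\right) = \left(-3 + 8 \sqrt{-31 + 11}\right) \left(-2\right) = \left(-3 + 8 \sqrt{-20}\right) \left(-2\right) = \left(-3 + 8 \cdot 2 i \sqrt{5}\right) \left(-2\right) = \left(-3 + 16 i \sqrt{5}\right) \left(-2\right) = 6 - 32 i \sqrt{5}$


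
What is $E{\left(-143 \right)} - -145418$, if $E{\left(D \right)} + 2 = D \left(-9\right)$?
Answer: $146703$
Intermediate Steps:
$E{\left(D \right)} = -2 - 9 D$ ($E{\left(D \right)} = -2 + D \left(-9\right) = -2 - 9 D$)
$E{\left(-143 \right)} - -145418 = \left(-2 - -1287\right) - -145418 = \left(-2 + 1287\right) + 145418 = 1285 + 145418 = 146703$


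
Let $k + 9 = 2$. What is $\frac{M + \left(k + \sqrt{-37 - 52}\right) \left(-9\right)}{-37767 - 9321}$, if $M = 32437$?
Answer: $- \frac{8125}{11772} + \frac{i \sqrt{89}}{5232} \approx -0.6902 + 0.0018031 i$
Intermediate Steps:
$k = -7$ ($k = -9 + 2 = -7$)
$\frac{M + \left(k + \sqrt{-37 - 52}\right) \left(-9\right)}{-37767 - 9321} = \frac{32437 + \left(-7 + \sqrt{-37 - 52}\right) \left(-9\right)}{-37767 - 9321} = \frac{32437 + \left(-7 + \sqrt{-89}\right) \left(-9\right)}{-47088} = \left(32437 + \left(-7 + i \sqrt{89}\right) \left(-9\right)\right) \left(- \frac{1}{47088}\right) = \left(32437 + \left(63 - 9 i \sqrt{89}\right)\right) \left(- \frac{1}{47088}\right) = \left(32500 - 9 i \sqrt{89}\right) \left(- \frac{1}{47088}\right) = - \frac{8125}{11772} + \frac{i \sqrt{89}}{5232}$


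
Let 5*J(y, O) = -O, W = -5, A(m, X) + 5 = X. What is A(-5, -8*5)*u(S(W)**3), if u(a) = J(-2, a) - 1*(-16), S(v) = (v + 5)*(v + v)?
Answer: -720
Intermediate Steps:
A(m, X) = -5 + X
J(y, O) = -O/5 (J(y, O) = (-O)/5 = -O/5)
S(v) = 2*v*(5 + v) (S(v) = (5 + v)*(2*v) = 2*v*(5 + v))
u(a) = 16 - a/5 (u(a) = -a/5 - 1*(-16) = -a/5 + 16 = 16 - a/5)
A(-5, -8*5)*u(S(W)**3) = (-5 - 8*5)*(16 - (-1000*(5 - 5)**3)/5) = (-5 - 40)*(16 - (2*(-5)*0)**3/5) = -45*(16 - 1/5*0**3) = -45*(16 - 1/5*0) = -45*(16 + 0) = -45*16 = -720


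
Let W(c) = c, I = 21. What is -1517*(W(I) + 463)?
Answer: -734228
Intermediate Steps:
-1517*(W(I) + 463) = -1517*(21 + 463) = -1517*484 = -734228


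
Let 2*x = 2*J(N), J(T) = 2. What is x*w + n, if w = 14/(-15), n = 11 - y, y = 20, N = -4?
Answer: -163/15 ≈ -10.867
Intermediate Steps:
x = 2 (x = (2*2)/2 = (½)*4 = 2)
n = -9 (n = 11 - 1*20 = 11 - 20 = -9)
w = -14/15 (w = 14*(-1/15) = -14/15 ≈ -0.93333)
x*w + n = 2*(-14/15) - 9 = -28/15 - 9 = -163/15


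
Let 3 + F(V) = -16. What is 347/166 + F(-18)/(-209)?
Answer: 3983/1826 ≈ 2.1813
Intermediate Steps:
F(V) = -19 (F(V) = -3 - 16 = -19)
347/166 + F(-18)/(-209) = 347/166 - 19/(-209) = 347*(1/166) - 19*(-1/209) = 347/166 + 1/11 = 3983/1826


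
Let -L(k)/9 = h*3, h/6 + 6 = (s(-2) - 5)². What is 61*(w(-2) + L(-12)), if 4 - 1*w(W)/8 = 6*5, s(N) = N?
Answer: -437614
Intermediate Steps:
w(W) = -208 (w(W) = 32 - 48*5 = 32 - 8*30 = 32 - 240 = -208)
h = 258 (h = -36 + 6*(-2 - 5)² = -36 + 6*(-7)² = -36 + 6*49 = -36 + 294 = 258)
L(k) = -6966 (L(k) = -2322*3 = -9*774 = -6966)
61*(w(-2) + L(-12)) = 61*(-208 - 6966) = 61*(-7174) = -437614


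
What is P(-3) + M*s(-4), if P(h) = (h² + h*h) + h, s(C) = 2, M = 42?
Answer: 99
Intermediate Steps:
P(h) = h + 2*h² (P(h) = (h² + h²) + h = 2*h² + h = h + 2*h²)
P(-3) + M*s(-4) = -3*(1 + 2*(-3)) + 42*2 = -3*(1 - 6) + 84 = -3*(-5) + 84 = 15 + 84 = 99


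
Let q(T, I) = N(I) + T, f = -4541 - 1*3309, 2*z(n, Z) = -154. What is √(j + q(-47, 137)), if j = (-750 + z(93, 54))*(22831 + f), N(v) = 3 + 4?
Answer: I*√12389327 ≈ 3519.8*I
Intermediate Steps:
z(n, Z) = -77 (z(n, Z) = (½)*(-154) = -77)
N(v) = 7
f = -7850 (f = -4541 - 3309 = -7850)
j = -12389287 (j = (-750 - 77)*(22831 - 7850) = -827*14981 = -12389287)
q(T, I) = 7 + T
√(j + q(-47, 137)) = √(-12389287 + (7 - 47)) = √(-12389287 - 40) = √(-12389327) = I*√12389327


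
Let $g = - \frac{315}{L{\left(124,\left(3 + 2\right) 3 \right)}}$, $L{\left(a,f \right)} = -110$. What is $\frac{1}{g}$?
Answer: $\frac{22}{63} \approx 0.34921$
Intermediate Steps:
$g = \frac{63}{22}$ ($g = - \frac{315}{-110} = \left(-315\right) \left(- \frac{1}{110}\right) = \frac{63}{22} \approx 2.8636$)
$\frac{1}{g} = \frac{1}{\frac{63}{22}} = \frac{22}{63}$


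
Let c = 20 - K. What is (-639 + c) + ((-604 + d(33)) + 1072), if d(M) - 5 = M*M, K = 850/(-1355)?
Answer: 255723/271 ≈ 943.63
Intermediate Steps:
K = -170/271 (K = 850*(-1/1355) = -170/271 ≈ -0.62731)
c = 5590/271 (c = 20 - 1*(-170/271) = 20 + 170/271 = 5590/271 ≈ 20.627)
d(M) = 5 + M**2 (d(M) = 5 + M*M = 5 + M**2)
(-639 + c) + ((-604 + d(33)) + 1072) = (-639 + 5590/271) + ((-604 + (5 + 33**2)) + 1072) = -167579/271 + ((-604 + (5 + 1089)) + 1072) = -167579/271 + ((-604 + 1094) + 1072) = -167579/271 + (490 + 1072) = -167579/271 + 1562 = 255723/271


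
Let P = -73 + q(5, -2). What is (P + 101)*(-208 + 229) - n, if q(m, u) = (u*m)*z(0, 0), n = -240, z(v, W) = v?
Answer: 828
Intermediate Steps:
q(m, u) = 0 (q(m, u) = (u*m)*0 = (m*u)*0 = 0)
P = -73 (P = -73 + 0 = -73)
(P + 101)*(-208 + 229) - n = (-73 + 101)*(-208 + 229) - 1*(-240) = 28*21 + 240 = 588 + 240 = 828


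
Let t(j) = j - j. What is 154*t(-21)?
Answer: 0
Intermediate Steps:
t(j) = 0
154*t(-21) = 154*0 = 0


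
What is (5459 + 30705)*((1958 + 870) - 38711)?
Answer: -1297672812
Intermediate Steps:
(5459 + 30705)*((1958 + 870) - 38711) = 36164*(2828 - 38711) = 36164*(-35883) = -1297672812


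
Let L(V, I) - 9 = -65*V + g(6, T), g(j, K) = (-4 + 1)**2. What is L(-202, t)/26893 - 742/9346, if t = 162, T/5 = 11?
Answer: 51463301/125670989 ≈ 0.40951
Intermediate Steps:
T = 55 (T = 5*11 = 55)
g(j, K) = 9 (g(j, K) = (-3)**2 = 9)
L(V, I) = 18 - 65*V (L(V, I) = 9 + (-65*V + 9) = 9 + (9 - 65*V) = 18 - 65*V)
L(-202, t)/26893 - 742/9346 = (18 - 65*(-202))/26893 - 742/9346 = (18 + 13130)*(1/26893) - 742*1/9346 = 13148*(1/26893) - 371/4673 = 13148/26893 - 371/4673 = 51463301/125670989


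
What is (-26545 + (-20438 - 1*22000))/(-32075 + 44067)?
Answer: -68983/11992 ≈ -5.7524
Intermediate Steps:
(-26545 + (-20438 - 1*22000))/(-32075 + 44067) = (-26545 + (-20438 - 22000))/11992 = (-26545 - 42438)*(1/11992) = -68983*1/11992 = -68983/11992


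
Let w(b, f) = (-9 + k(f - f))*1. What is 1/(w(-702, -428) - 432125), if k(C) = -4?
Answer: -1/432138 ≈ -2.3141e-6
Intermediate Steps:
w(b, f) = -13 (w(b, f) = (-9 - 4)*1 = -13*1 = -13)
1/(w(-702, -428) - 432125) = 1/(-13 - 432125) = 1/(-432138) = -1/432138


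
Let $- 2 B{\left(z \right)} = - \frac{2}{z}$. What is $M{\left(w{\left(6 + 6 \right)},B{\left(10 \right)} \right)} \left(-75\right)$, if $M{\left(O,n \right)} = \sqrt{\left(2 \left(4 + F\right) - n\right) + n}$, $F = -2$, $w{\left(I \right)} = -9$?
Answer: $-150$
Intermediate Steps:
$B{\left(z \right)} = \frac{1}{z}$ ($B{\left(z \right)} = - \frac{\left(-2\right) \frac{1}{z}}{2} = \frac{1}{z}$)
$M{\left(O,n \right)} = 2$ ($M{\left(O,n \right)} = \sqrt{\left(2 \left(4 - 2\right) - n\right) + n} = \sqrt{\left(2 \cdot 2 - n\right) + n} = \sqrt{\left(4 - n\right) + n} = \sqrt{4} = 2$)
$M{\left(w{\left(6 + 6 \right)},B{\left(10 \right)} \right)} \left(-75\right) = 2 \left(-75\right) = -150$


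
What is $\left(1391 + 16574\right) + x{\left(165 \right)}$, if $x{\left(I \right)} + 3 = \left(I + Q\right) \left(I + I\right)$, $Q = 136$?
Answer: $117292$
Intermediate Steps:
$x{\left(I \right)} = -3 + 2 I \left(136 + I\right)$ ($x{\left(I \right)} = -3 + \left(I + 136\right) \left(I + I\right) = -3 + \left(136 + I\right) 2 I = -3 + 2 I \left(136 + I\right)$)
$\left(1391 + 16574\right) + x{\left(165 \right)} = \left(1391 + 16574\right) + \left(-3 + 2 \cdot 165^{2} + 272 \cdot 165\right) = 17965 + \left(-3 + 2 \cdot 27225 + 44880\right) = 17965 + \left(-3 + 54450 + 44880\right) = 17965 + 99327 = 117292$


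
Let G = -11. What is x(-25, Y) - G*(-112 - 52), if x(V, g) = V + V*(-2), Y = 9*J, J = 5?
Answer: -1779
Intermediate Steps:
Y = 45 (Y = 9*5 = 45)
x(V, g) = -V (x(V, g) = V - 2*V = -V)
x(-25, Y) - G*(-112 - 52) = -1*(-25) - (-11)*(-112 - 52) = 25 - (-11)*(-164) = 25 - 1*1804 = 25 - 1804 = -1779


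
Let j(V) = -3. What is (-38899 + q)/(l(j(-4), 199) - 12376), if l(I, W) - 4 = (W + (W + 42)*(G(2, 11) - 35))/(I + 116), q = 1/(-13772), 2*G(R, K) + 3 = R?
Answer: 20178674759/6456279170 ≈ 3.1254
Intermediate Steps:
G(R, K) = -3/2 + R/2
q = -1/13772 ≈ -7.2611e-5
l(I, W) = 4 + (-1491 - 69*W/2)/(116 + I) (l(I, W) = 4 + (W + (W + 42)*((-3/2 + (1/2)*2) - 35))/(I + 116) = 4 + (W + (42 + W)*((-3/2 + 1) - 35))/(116 + I) = 4 + (W + (42 + W)*(-1/2 - 35))/(116 + I) = 4 + (W + (42 + W)*(-71/2))/(116 + I) = 4 + (W + (-1491 - 71*W/2))/(116 + I) = 4 + (-1491 - 69*W/2)/(116 + I))
(-38899 + q)/(l(j(-4), 199) - 12376) = (-38899 - 1/13772)/((-2054 - 69*199 + 8*(-3))/(2*(116 - 3)) - 12376) = -535717029/(13772*((1/2)*(-2054 - 13731 - 24)/113 - 12376)) = -535717029/(13772*((1/2)*(1/113)*(-15809) - 12376)) = -535717029/(13772*(-15809/226 - 12376)) = -535717029/(13772*(-2812785/226)) = -535717029/13772*(-226/2812785) = 20178674759/6456279170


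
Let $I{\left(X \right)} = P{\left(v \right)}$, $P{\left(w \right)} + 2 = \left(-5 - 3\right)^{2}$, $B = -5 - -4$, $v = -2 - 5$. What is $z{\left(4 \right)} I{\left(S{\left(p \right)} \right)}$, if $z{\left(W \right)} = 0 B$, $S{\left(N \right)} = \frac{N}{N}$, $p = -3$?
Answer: $0$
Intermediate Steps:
$v = -7$
$B = -1$ ($B = -5 + 4 = -1$)
$S{\left(N \right)} = 1$
$z{\left(W \right)} = 0$ ($z{\left(W \right)} = 0 \left(-1\right) = 0$)
$P{\left(w \right)} = 62$ ($P{\left(w \right)} = -2 + \left(-5 - 3\right)^{2} = -2 + \left(-8\right)^{2} = -2 + 64 = 62$)
$I{\left(X \right)} = 62$
$z{\left(4 \right)} I{\left(S{\left(p \right)} \right)} = 0 \cdot 62 = 0$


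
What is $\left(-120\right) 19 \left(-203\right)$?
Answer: $462840$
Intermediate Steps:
$\left(-120\right) 19 \left(-203\right) = \left(-2280\right) \left(-203\right) = 462840$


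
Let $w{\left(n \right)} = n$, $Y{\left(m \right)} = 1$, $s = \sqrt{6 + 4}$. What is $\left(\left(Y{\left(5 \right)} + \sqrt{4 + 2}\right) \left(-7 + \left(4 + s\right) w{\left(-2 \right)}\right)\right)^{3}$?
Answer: $\left(1 + \sqrt{6}\right)^{3} \left(-15 - 2 \sqrt{10}\right)^{3} \approx -3.9802 \cdot 10^{5}$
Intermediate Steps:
$s = \sqrt{10} \approx 3.1623$
$\left(\left(Y{\left(5 \right)} + \sqrt{4 + 2}\right) \left(-7 + \left(4 + s\right) w{\left(-2 \right)}\right)\right)^{3} = \left(\left(1 + \sqrt{4 + 2}\right) \left(-7 + \left(4 + \sqrt{10}\right) \left(-2\right)\right)\right)^{3} = \left(\left(1 + \sqrt{6}\right) \left(-7 - \left(8 + 2 \sqrt{10}\right)\right)\right)^{3} = \left(\left(1 + \sqrt{6}\right) \left(-15 - 2 \sqrt{10}\right)\right)^{3} = \left(1 + \sqrt{6}\right)^{3} \left(-15 - 2 \sqrt{10}\right)^{3}$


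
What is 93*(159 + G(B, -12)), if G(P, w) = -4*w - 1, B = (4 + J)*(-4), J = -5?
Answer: 19158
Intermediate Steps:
B = 4 (B = (4 - 5)*(-4) = -1*(-4) = 4)
G(P, w) = -1 - 4*w
93*(159 + G(B, -12)) = 93*(159 + (-1 - 4*(-12))) = 93*(159 + (-1 + 48)) = 93*(159 + 47) = 93*206 = 19158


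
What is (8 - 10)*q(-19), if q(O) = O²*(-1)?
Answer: 722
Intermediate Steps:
q(O) = -O²
(8 - 10)*q(-19) = (8 - 10)*(-1*(-19)²) = -(-2)*361 = -2*(-361) = 722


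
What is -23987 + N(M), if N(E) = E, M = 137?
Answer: -23850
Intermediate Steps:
-23987 + N(M) = -23987 + 137 = -23850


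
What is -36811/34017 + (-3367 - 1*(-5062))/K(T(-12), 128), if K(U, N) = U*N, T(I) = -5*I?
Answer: -15003311/17416704 ≈ -0.86143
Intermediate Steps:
K(U, N) = N*U
-36811/34017 + (-3367 - 1*(-5062))/K(T(-12), 128) = -36811/34017 + (-3367 - 1*(-5062))/((128*(-5*(-12)))) = -36811*1/34017 + (-3367 + 5062)/((128*60)) = -36811/34017 + 1695/7680 = -36811/34017 + 1695*(1/7680) = -36811/34017 + 113/512 = -15003311/17416704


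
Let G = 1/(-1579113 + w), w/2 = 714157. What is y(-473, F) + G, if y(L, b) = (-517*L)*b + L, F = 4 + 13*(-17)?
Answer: -8002280130131/150799 ≈ -5.3066e+7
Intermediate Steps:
w = 1428314 (w = 2*714157 = 1428314)
F = -217 (F = 4 - 221 = -217)
y(L, b) = L - 517*L*b (y(L, b) = -517*L*b + L = L - 517*L*b)
G = -1/150799 (G = 1/(-1579113 + 1428314) = 1/(-150799) = -1/150799 ≈ -6.6313e-6)
y(-473, F) + G = -473*(1 - 517*(-217)) - 1/150799 = -473*(1 + 112189) - 1/150799 = -473*112190 - 1/150799 = -53065870 - 1/150799 = -8002280130131/150799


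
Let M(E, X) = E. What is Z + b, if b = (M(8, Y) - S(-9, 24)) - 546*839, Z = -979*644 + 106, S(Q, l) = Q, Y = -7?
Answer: -1088447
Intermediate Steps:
Z = -630370 (Z = -630476 + 106 = -630370)
b = -458077 (b = (8 - 1*(-9)) - 546*839 = (8 + 9) - 458094 = 17 - 458094 = -458077)
Z + b = -630370 - 458077 = -1088447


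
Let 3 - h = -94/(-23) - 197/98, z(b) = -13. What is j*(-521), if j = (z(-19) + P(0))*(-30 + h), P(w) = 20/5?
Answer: -307312371/2254 ≈ -1.3634e+5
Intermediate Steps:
P(w) = 4 (P(w) = 20*(⅕) = 4)
h = 2081/2254 (h = 3 - (-94/(-23) - 197/98) = 3 - (-94*(-1/23) - 197*1/98) = 3 - (94/23 - 197/98) = 3 - 1*4681/2254 = 3 - 4681/2254 = 2081/2254 ≈ 0.92325)
j = 589851/2254 (j = (-13 + 4)*(-30 + 2081/2254) = -9*(-65539/2254) = 589851/2254 ≈ 261.69)
j*(-521) = (589851/2254)*(-521) = -307312371/2254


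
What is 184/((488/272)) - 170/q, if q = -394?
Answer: 1237617/12017 ≈ 102.99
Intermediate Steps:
184/((488/272)) - 170/q = 184/((488/272)) - 170/(-394) = 184/((488*(1/272))) - 170*(-1/394) = 184/(61/34) + 85/197 = 184*(34/61) + 85/197 = 6256/61 + 85/197 = 1237617/12017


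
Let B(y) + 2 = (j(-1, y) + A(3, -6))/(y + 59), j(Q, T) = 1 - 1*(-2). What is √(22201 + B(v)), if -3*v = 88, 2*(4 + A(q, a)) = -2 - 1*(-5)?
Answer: 5*√28134146/178 ≈ 148.99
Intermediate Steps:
A(q, a) = -5/2 (A(q, a) = -4 + (-2 - 1*(-5))/2 = -4 + (-2 + 5)/2 = -4 + (½)*3 = -4 + 3/2 = -5/2)
v = -88/3 (v = -⅓*88 = -88/3 ≈ -29.333)
j(Q, T) = 3 (j(Q, T) = 1 + 2 = 3)
B(y) = -2 + 1/(2*(59 + y)) (B(y) = -2 + (3 - 5/2)/(y + 59) = -2 + 1/(2*(59 + y)))
√(22201 + B(v)) = √(22201 + (-235 - 4*(-88/3))/(2*(59 - 88/3))) = √(22201 + (-235 + 352/3)/(2*(89/3))) = √(22201 + (½)*(3/89)*(-353/3)) = √(22201 - 353/178) = √(3951425/178) = 5*√28134146/178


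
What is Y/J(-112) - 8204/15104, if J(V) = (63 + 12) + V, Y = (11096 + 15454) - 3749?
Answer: -86172463/139712 ≈ -616.79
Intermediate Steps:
Y = 22801 (Y = 26550 - 3749 = 22801)
J(V) = 75 + V
Y/J(-112) - 8204/15104 = 22801/(75 - 112) - 8204/15104 = 22801/(-37) - 8204*1/15104 = 22801*(-1/37) - 2051/3776 = -22801/37 - 2051/3776 = -86172463/139712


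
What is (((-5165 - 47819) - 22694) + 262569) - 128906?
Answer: 57985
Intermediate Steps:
(((-5165 - 47819) - 22694) + 262569) - 128906 = ((-52984 - 22694) + 262569) - 128906 = (-75678 + 262569) - 128906 = 186891 - 128906 = 57985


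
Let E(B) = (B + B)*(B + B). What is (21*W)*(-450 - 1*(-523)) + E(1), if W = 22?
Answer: 33730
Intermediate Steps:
E(B) = 4*B² (E(B) = (2*B)*(2*B) = 4*B²)
(21*W)*(-450 - 1*(-523)) + E(1) = (21*22)*(-450 - 1*(-523)) + 4*1² = 462*(-450 + 523) + 4*1 = 462*73 + 4 = 33726 + 4 = 33730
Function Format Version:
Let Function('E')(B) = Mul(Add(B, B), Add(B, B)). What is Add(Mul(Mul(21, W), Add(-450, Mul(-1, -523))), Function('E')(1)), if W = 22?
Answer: 33730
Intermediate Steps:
Function('E')(B) = Mul(4, Pow(B, 2)) (Function('E')(B) = Mul(Mul(2, B), Mul(2, B)) = Mul(4, Pow(B, 2)))
Add(Mul(Mul(21, W), Add(-450, Mul(-1, -523))), Function('E')(1)) = Add(Mul(Mul(21, 22), Add(-450, Mul(-1, -523))), Mul(4, Pow(1, 2))) = Add(Mul(462, Add(-450, 523)), Mul(4, 1)) = Add(Mul(462, 73), 4) = Add(33726, 4) = 33730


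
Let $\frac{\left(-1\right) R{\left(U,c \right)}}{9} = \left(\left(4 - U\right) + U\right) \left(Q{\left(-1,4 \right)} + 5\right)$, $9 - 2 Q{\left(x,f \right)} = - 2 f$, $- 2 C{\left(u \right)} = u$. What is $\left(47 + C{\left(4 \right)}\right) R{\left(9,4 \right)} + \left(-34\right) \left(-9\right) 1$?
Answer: $-21564$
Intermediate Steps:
$C{\left(u \right)} = - \frac{u}{2}$
$Q{\left(x,f \right)} = \frac{9}{2} + f$ ($Q{\left(x,f \right)} = \frac{9}{2} - \frac{\left(-2\right) f}{2} = \frac{9}{2} + f$)
$R{\left(U,c \right)} = -486$ ($R{\left(U,c \right)} = - 9 \left(\left(4 - U\right) + U\right) \left(\left(\frac{9}{2} + 4\right) + 5\right) = - 9 \cdot 4 \left(\frac{17}{2} + 5\right) = - 9 \cdot 4 \cdot \frac{27}{2} = \left(-9\right) 54 = -486$)
$\left(47 + C{\left(4 \right)}\right) R{\left(9,4 \right)} + \left(-34\right) \left(-9\right) 1 = \left(47 - 2\right) \left(-486\right) + \left(-34\right) \left(-9\right) 1 = \left(47 - 2\right) \left(-486\right) + 306 \cdot 1 = 45 \left(-486\right) + 306 = -21870 + 306 = -21564$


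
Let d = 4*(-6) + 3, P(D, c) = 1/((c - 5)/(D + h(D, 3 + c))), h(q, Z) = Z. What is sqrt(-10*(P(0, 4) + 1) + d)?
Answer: sqrt(39) ≈ 6.2450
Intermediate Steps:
P(D, c) = (3 + D + c)/(-5 + c) (P(D, c) = 1/((c - 5)/(D + (3 + c))) = 1/((-5 + c)/(3 + D + c)) = (3 + D + c)/(-5 + c))
d = -21 (d = -24 + 3 = -21)
sqrt(-10*(P(0, 4) + 1) + d) = sqrt(-10*((3 + 0 + 4)/(-5 + 4) + 1) - 21) = sqrt(-10*(7/(-1) + 1) - 21) = sqrt(-10*(-1*7 + 1) - 21) = sqrt(-10*(-7 + 1) - 21) = sqrt(-10*(-6) - 21) = sqrt(60 - 21) = sqrt(39)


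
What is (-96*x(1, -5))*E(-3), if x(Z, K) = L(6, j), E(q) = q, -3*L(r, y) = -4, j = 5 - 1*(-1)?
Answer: 384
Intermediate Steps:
j = 6 (j = 5 + 1 = 6)
L(r, y) = 4/3 (L(r, y) = -⅓*(-4) = 4/3)
x(Z, K) = 4/3
(-96*x(1, -5))*E(-3) = -96*4/3*(-3) = -128*(-3) = 384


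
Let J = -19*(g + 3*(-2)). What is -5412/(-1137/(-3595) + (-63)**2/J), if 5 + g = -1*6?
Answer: -1047388870/2439301 ≈ -429.38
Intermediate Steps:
g = -11 (g = -5 - 1*6 = -5 - 6 = -11)
J = 323 (J = -19*(-11 + 3*(-2)) = -19*(-11 - 6) = -19*(-17) = 323)
-5412/(-1137/(-3595) + (-63)**2/J) = -5412/(-1137/(-3595) + (-63)**2/323) = -5412/(-1137*(-1/3595) + 3969*(1/323)) = -5412/(1137/3595 + 3969/323) = -5412/14635806/1161185 = -5412*1161185/14635806 = -1047388870/2439301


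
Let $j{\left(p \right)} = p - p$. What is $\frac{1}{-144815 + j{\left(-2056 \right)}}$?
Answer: $- \frac{1}{144815} \approx -6.9054 \cdot 10^{-6}$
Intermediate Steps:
$j{\left(p \right)} = 0$
$\frac{1}{-144815 + j{\left(-2056 \right)}} = \frac{1}{-144815 + 0} = \frac{1}{-144815} = - \frac{1}{144815}$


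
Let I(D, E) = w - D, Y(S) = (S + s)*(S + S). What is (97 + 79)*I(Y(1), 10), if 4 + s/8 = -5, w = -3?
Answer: 24464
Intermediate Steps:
s = -72 (s = -32 + 8*(-5) = -32 - 40 = -72)
Y(S) = 2*S*(-72 + S) (Y(S) = (S - 72)*(S + S) = (-72 + S)*(2*S) = 2*S*(-72 + S))
I(D, E) = -3 - D
(97 + 79)*I(Y(1), 10) = (97 + 79)*(-3 - 2*(-72 + 1)) = 176*(-3 - 2*(-71)) = 176*(-3 - 1*(-142)) = 176*(-3 + 142) = 176*139 = 24464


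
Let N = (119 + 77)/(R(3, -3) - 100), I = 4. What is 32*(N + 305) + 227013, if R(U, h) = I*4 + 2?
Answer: 9704557/41 ≈ 2.3670e+5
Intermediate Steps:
R(U, h) = 18 (R(U, h) = 4*4 + 2 = 16 + 2 = 18)
N = -98/41 (N = (119 + 77)/(18 - 100) = 196/(-82) = 196*(-1/82) = -98/41 ≈ -2.3902)
32*(N + 305) + 227013 = 32*(-98/41 + 305) + 227013 = 32*(12407/41) + 227013 = 397024/41 + 227013 = 9704557/41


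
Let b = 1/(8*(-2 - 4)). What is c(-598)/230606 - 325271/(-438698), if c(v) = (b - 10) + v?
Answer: 1793824960859/2427993383712 ≈ 0.73881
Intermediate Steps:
b = -1/48 (b = 1/(8*(-6)) = 1/(-48) = -1/48 ≈ -0.020833)
c(v) = -481/48 + v (c(v) = (-1/48 - 10) + v = -481/48 + v)
c(-598)/230606 - 325271/(-438698) = (-481/48 - 598)/230606 - 325271/(-438698) = -29185/48*1/230606 - 325271*(-1/438698) = -29185/11069088 + 325271/438698 = 1793824960859/2427993383712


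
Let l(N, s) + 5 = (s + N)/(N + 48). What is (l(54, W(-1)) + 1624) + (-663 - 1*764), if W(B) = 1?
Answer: 19639/102 ≈ 192.54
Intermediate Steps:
l(N, s) = -5 + (N + s)/(48 + N) (l(N, s) = -5 + (s + N)/(N + 48) = -5 + (N + s)/(48 + N))
(l(54, W(-1)) + 1624) + (-663 - 1*764) = ((-240 + 1 - 4*54)/(48 + 54) + 1624) + (-663 - 1*764) = ((-240 + 1 - 216)/102 + 1624) + (-663 - 764) = ((1/102)*(-455) + 1624) - 1427 = (-455/102 + 1624) - 1427 = 165193/102 - 1427 = 19639/102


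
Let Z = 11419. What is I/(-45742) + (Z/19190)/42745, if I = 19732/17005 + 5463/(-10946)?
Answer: -19694325517499/36758173628144616700 ≈ -5.3578e-7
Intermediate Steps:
I = 123088157/186136730 (I = 19732*(1/17005) + 5463*(-1/10946) = 19732/17005 - 5463/10946 = 123088157/186136730 ≈ 0.66128)
I/(-45742) + (Z/19190)/42745 = (123088157/186136730)/(-45742) + (11419/19190)/42745 = (123088157/186136730)*(-1/45742) + (11419*(1/19190))*(1/42745) = -123088157/8514266303660 + (601/1010)*(1/42745) = -123088157/8514266303660 + 601/43172450 = -19694325517499/36758173628144616700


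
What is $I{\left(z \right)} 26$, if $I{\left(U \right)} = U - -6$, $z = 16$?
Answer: $572$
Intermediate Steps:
$I{\left(U \right)} = 6 + U$ ($I{\left(U \right)} = U + 6 = 6 + U$)
$I{\left(z \right)} 26 = \left(6 + 16\right) 26 = 22 \cdot 26 = 572$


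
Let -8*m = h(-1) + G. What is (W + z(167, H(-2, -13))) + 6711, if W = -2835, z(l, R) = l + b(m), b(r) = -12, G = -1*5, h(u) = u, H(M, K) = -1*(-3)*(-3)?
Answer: 4031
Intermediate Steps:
H(M, K) = -9 (H(M, K) = 3*(-3) = -9)
G = -5
m = ¾ (m = -(-1 - 5)/8 = -⅛*(-6) = ¾ ≈ 0.75000)
z(l, R) = -12 + l (z(l, R) = l - 12 = -12 + l)
(W + z(167, H(-2, -13))) + 6711 = (-2835 + (-12 + 167)) + 6711 = (-2835 + 155) + 6711 = -2680 + 6711 = 4031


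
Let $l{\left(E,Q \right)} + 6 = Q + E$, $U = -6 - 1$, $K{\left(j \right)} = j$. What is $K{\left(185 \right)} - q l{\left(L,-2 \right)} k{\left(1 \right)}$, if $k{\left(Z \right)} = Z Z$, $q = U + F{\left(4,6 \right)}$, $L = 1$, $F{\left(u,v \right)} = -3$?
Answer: $115$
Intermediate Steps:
$U = -7$
$q = -10$ ($q = -7 - 3 = -10$)
$k{\left(Z \right)} = Z^{2}$
$l{\left(E,Q \right)} = -6 + E + Q$ ($l{\left(E,Q \right)} = -6 + \left(Q + E\right) = -6 + \left(E + Q\right) = -6 + E + Q$)
$K{\left(185 \right)} - q l{\left(L,-2 \right)} k{\left(1 \right)} = 185 - - 10 \left(-6 + 1 - 2\right) 1^{2} = 185 - \left(-10\right) \left(-7\right) 1 = 185 - 70 \cdot 1 = 185 - 70 = 115$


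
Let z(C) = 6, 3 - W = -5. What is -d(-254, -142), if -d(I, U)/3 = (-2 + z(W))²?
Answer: 48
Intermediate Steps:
W = 8 (W = 3 - 1*(-5) = 3 + 5 = 8)
d(I, U) = -48 (d(I, U) = -3*(-2 + 6)² = -3*4² = -3*16 = -48)
-d(-254, -142) = -1*(-48) = 48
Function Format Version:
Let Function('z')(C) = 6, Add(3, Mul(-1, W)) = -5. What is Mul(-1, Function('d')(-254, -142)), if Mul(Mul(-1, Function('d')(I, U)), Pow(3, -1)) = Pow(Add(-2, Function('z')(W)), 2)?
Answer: 48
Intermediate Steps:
W = 8 (W = Add(3, Mul(-1, -5)) = Add(3, 5) = 8)
Function('d')(I, U) = -48 (Function('d')(I, U) = Mul(-3, Pow(Add(-2, 6), 2)) = Mul(-3, Pow(4, 2)) = Mul(-3, 16) = -48)
Mul(-1, Function('d')(-254, -142)) = Mul(-1, -48) = 48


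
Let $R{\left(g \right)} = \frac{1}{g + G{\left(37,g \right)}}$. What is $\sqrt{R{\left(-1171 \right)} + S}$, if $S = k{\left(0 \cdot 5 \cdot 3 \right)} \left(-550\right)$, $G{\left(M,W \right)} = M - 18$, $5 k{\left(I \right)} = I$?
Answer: $\frac{i \sqrt{2}}{48} \approx 0.029463 i$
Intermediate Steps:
$k{\left(I \right)} = \frac{I}{5}$
$G{\left(M,W \right)} = -18 + M$
$R{\left(g \right)} = \frac{1}{19 + g}$ ($R{\left(g \right)} = \frac{1}{g + \left(-18 + 37\right)} = \frac{1}{g + 19} = \frac{1}{19 + g}$)
$S = 0$ ($S = \frac{0 \cdot 5 \cdot 3}{5} \left(-550\right) = \frac{0 \cdot 3}{5} \left(-550\right) = \frac{1}{5} \cdot 0 \left(-550\right) = 0 \left(-550\right) = 0$)
$\sqrt{R{\left(-1171 \right)} + S} = \sqrt{\frac{1}{19 - 1171} + 0} = \sqrt{\frac{1}{-1152} + 0} = \sqrt{- \frac{1}{1152} + 0} = \sqrt{- \frac{1}{1152}} = \frac{i \sqrt{2}}{48}$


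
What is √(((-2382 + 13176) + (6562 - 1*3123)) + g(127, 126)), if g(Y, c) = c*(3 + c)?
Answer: √30487 ≈ 174.61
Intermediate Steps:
√(((-2382 + 13176) + (6562 - 1*3123)) + g(127, 126)) = √(((-2382 + 13176) + (6562 - 1*3123)) + 126*(3 + 126)) = √((10794 + (6562 - 3123)) + 126*129) = √((10794 + 3439) + 16254) = √(14233 + 16254) = √30487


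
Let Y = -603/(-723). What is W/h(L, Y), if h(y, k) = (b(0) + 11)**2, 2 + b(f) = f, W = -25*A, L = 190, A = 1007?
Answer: -25175/81 ≈ -310.80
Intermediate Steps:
Y = 201/241 (Y = -603*(-1/723) = 201/241 ≈ 0.83402)
W = -25175 (W = -25*1007 = -25175)
b(f) = -2 + f
h(y, k) = 81 (h(y, k) = ((-2 + 0) + 11)**2 = (-2 + 11)**2 = 9**2 = 81)
W/h(L, Y) = -25175/81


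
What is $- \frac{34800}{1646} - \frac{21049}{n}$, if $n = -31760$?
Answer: $- \frac{535300673}{26138480} \approx -20.479$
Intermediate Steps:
$- \frac{34800}{1646} - \frac{21049}{n} = - \frac{34800}{1646} - \frac{21049}{-31760} = \left(-34800\right) \frac{1}{1646} - - \frac{21049}{31760} = - \frac{17400}{823} + \frac{21049}{31760} = - \frac{535300673}{26138480}$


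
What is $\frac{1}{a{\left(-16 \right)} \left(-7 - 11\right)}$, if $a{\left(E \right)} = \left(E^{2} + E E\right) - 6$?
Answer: $- \frac{1}{9108} \approx -0.00010979$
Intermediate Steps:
$a{\left(E \right)} = -6 + 2 E^{2}$ ($a{\left(E \right)} = \left(E^{2} + E^{2}\right) - 6 = 2 E^{2} - 6 = -6 + 2 E^{2}$)
$\frac{1}{a{\left(-16 \right)} \left(-7 - 11\right)} = \frac{1}{\left(-6 + 2 \left(-16\right)^{2}\right) \left(-7 - 11\right)} = \frac{1}{\left(-6 + 2 \cdot 256\right) \left(-18\right)} = \frac{1}{\left(-6 + 512\right) \left(-18\right)} = \frac{1}{506 \left(-18\right)} = \frac{1}{-9108} = - \frac{1}{9108}$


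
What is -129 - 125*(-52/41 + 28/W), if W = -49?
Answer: 28977/287 ≈ 100.97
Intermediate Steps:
-129 - 125*(-52/41 + 28/W) = -129 - 125*(-52/41 + 28/(-49)) = -129 - 125*(-52*1/41 + 28*(-1/49)) = -129 - 125*(-52/41 - 4/7) = -129 - 125*(-528/287) = -129 + 66000/287 = 28977/287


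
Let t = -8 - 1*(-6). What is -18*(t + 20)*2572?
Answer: -833328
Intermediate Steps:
t = -2 (t = -8 + 6 = -2)
-18*(t + 20)*2572 = -18*(-2 + 20)*2572 = -18*18*2572 = -324*2572 = -833328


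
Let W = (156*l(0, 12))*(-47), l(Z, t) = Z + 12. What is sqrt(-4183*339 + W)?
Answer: I*sqrt(1506021) ≈ 1227.2*I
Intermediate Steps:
l(Z, t) = 12 + Z
W = -87984 (W = (156*(12 + 0))*(-47) = (156*12)*(-47) = 1872*(-47) = -87984)
sqrt(-4183*339 + W) = sqrt(-4183*339 - 87984) = sqrt(-1418037 - 87984) = sqrt(-1506021) = I*sqrt(1506021)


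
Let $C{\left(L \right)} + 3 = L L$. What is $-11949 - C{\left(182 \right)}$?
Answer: $-45070$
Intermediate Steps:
$C{\left(L \right)} = -3 + L^{2}$ ($C{\left(L \right)} = -3 + L L = -3 + L^{2}$)
$-11949 - C{\left(182 \right)} = -11949 - \left(-3 + 182^{2}\right) = -11949 - \left(-3 + 33124\right) = -11949 - 33121 = -45070$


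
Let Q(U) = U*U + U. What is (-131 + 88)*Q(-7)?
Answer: -1806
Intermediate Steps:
Q(U) = U + U² (Q(U) = U² + U = U + U²)
(-131 + 88)*Q(-7) = (-131 + 88)*(-7*(1 - 7)) = -(-301)*(-6) = -43*42 = -1806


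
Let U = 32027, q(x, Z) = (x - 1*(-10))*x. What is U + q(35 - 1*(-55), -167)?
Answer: 41027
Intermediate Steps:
q(x, Z) = x*(10 + x) (q(x, Z) = (x + 10)*x = (10 + x)*x = x*(10 + x))
U + q(35 - 1*(-55), -167) = 32027 + (35 - 1*(-55))*(10 + (35 - 1*(-55))) = 32027 + (35 + 55)*(10 + (35 + 55)) = 32027 + 90*(10 + 90) = 32027 + 90*100 = 32027 + 9000 = 41027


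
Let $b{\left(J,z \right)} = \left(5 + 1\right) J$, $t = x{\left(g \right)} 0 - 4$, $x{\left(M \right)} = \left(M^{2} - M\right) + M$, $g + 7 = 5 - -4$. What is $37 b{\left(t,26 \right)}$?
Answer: $-888$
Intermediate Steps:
$g = 2$ ($g = -7 + \left(5 - -4\right) = -7 + \left(5 + 4\right) = -7 + 9 = 2$)
$x{\left(M \right)} = M^{2}$
$t = -4$ ($t = 2^{2} \cdot 0 - 4 = 4 \cdot 0 - 4 = 0 - 4 = -4$)
$b{\left(J,z \right)} = 6 J$
$37 b{\left(t,26 \right)} = 37 \cdot 6 \left(-4\right) = 37 \left(-24\right) = -888$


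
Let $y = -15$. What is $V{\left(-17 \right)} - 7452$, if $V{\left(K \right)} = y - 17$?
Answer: $-7484$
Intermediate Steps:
$V{\left(K \right)} = -32$ ($V{\left(K \right)} = -15 - 17 = -32$)
$V{\left(-17 \right)} - 7452 = -32 - 7452 = -7484$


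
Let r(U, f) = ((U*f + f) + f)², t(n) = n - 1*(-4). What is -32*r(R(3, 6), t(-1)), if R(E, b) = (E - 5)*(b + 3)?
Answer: -73728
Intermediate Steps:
t(n) = 4 + n (t(n) = n + 4 = 4 + n)
R(E, b) = (-5 + E)*(3 + b)
r(U, f) = (2*f + U*f)² (r(U, f) = ((f + U*f) + f)² = (2*f + U*f)²)
-32*r(R(3, 6), t(-1)) = -32*(4 - 1)²*(2 + (-15 - 5*6 + 3*3 + 3*6))² = -32*3²*(2 + (-15 - 30 + 9 + 18))² = -288*(2 - 18)² = -288*(-16)² = -288*256 = -32*2304 = -73728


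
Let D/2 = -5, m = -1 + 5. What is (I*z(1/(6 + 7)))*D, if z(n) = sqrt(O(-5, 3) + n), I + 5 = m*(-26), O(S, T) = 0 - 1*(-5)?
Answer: 1090*sqrt(858)/13 ≈ 2456.0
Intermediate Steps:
O(S, T) = 5 (O(S, T) = 0 + 5 = 5)
m = 4
D = -10 (D = 2*(-5) = -10)
I = -109 (I = -5 + 4*(-26) = -5 - 104 = -109)
z(n) = sqrt(5 + n)
(I*z(1/(6 + 7)))*D = -109*sqrt(5 + 1/(6 + 7))*(-10) = -109*sqrt(5 + 1/13)*(-10) = -109*sqrt(858)/13*(-10) = 1090*sqrt(858)/13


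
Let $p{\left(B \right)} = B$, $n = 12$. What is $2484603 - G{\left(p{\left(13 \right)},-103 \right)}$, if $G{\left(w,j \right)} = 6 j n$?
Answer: $2492019$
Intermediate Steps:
$G{\left(w,j \right)} = 72 j$ ($G{\left(w,j \right)} = 6 j 12 = 72 j$)
$2484603 - G{\left(p{\left(13 \right)},-103 \right)} = 2484603 - 72 \left(-103\right) = 2484603 - -7416 = 2484603 + 7416 = 2492019$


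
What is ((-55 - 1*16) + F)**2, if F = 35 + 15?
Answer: 441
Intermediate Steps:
F = 50
((-55 - 1*16) + F)**2 = ((-55 - 1*16) + 50)**2 = ((-55 - 16) + 50)**2 = (-71 + 50)**2 = (-21)**2 = 441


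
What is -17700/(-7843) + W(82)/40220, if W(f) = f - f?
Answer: 17700/7843 ≈ 2.2568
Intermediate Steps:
W(f) = 0
-17700/(-7843) + W(82)/40220 = -17700/(-7843) + 0/40220 = -17700*(-1/7843) + 0*(1/40220) = 17700/7843 + 0 = 17700/7843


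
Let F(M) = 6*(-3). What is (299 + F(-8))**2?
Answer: 78961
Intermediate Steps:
F(M) = -18
(299 + F(-8))**2 = (299 - 18)**2 = 281**2 = 78961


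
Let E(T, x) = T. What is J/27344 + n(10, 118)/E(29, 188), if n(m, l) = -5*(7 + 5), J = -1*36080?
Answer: -167935/49561 ≈ -3.3885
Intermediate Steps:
J = -36080
n(m, l) = -60 (n(m, l) = -5*12 = -60)
J/27344 + n(10, 118)/E(29, 188) = -36080/27344 - 60/29 = -36080*1/27344 - 60*1/29 = -2255/1709 - 60/29 = -167935/49561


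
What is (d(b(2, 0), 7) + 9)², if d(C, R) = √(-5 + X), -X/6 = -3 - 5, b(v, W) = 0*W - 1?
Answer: (9 + √43)² ≈ 242.03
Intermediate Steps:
b(v, W) = -1 (b(v, W) = 0 - 1 = -1)
X = 48 (X = -6*(-3 - 5) = -6*(-8) = 48)
d(C, R) = √43 (d(C, R) = √(-5 + 48) = √43)
(d(b(2, 0), 7) + 9)² = (√43 + 9)² = (9 + √43)²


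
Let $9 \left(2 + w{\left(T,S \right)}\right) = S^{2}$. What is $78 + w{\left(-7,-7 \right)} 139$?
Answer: $\frac{5011}{9} \approx 556.78$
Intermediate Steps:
$w{\left(T,S \right)} = -2 + \frac{S^{2}}{9}$
$78 + w{\left(-7,-7 \right)} 139 = 78 + \left(-2 + \frac{\left(-7\right)^{2}}{9}\right) 139 = 78 + \left(-2 + \frac{1}{9} \cdot 49\right) 139 = 78 + \left(-2 + \frac{49}{9}\right) 139 = 78 + \frac{31}{9} \cdot 139 = 78 + \frac{4309}{9} = \frac{5011}{9}$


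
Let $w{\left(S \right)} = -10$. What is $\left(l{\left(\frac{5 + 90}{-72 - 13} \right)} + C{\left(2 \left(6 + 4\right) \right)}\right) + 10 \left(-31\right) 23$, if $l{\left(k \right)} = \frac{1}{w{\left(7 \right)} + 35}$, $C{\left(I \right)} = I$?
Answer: $- \frac{177749}{25} \approx -7110.0$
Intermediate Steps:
$l{\left(k \right)} = \frac{1}{25}$ ($l{\left(k \right)} = \frac{1}{-10 + 35} = \frac{1}{25}$)
$\left(l{\left(\frac{5 + 90}{-72 - 13} \right)} + C{\left(2 \left(6 + 4\right) \right)}\right) + 10 \left(-31\right) 23 = \left(\frac{1}{25} + 2 \left(6 + 4\right)\right) + 10 \left(-31\right) 23 = \left(\frac{1}{25} + 2 \cdot 10\right) - 7130 = \left(\frac{1}{25} + 20\right) - 7130 = \frac{501}{25} - 7130 = - \frac{177749}{25}$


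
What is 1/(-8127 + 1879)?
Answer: -1/6248 ≈ -0.00016005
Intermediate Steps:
1/(-8127 + 1879) = 1/(-6248) = -1/6248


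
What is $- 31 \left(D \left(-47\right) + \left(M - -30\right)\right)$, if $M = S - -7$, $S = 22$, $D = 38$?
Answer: $53537$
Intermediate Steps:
$M = 29$ ($M = 22 - -7 = 22 + \left(-1 + 8\right) = 22 + 7 = 29$)
$- 31 \left(D \left(-47\right) + \left(M - -30\right)\right) = - 31 \left(38 \left(-47\right) + \left(29 - -30\right)\right) = - 31 \left(-1786 + \left(29 + 30\right)\right) = - 31 \left(-1786 + 59\right) = \left(-31\right) \left(-1727\right) = 53537$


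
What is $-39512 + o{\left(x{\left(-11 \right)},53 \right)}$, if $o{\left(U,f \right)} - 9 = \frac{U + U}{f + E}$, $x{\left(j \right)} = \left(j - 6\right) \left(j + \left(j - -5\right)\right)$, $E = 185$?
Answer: $- \frac{276504}{7} \approx -39501.0$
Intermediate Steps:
$x{\left(j \right)} = \left(-6 + j\right) \left(5 + 2 j\right)$ ($x{\left(j \right)} = \left(-6 + j\right) \left(j + \left(j + 5\right)\right) = \left(-6 + j\right) \left(j + \left(5 + j\right)\right) = \left(-6 + j\right) \left(5 + 2 j\right)$)
$o{\left(U,f \right)} = 9 + \frac{2 U}{185 + f}$ ($o{\left(U,f \right)} = 9 + \frac{U + U}{f + 185} = 9 + \frac{2 U}{185 + f}$)
$-39512 + o{\left(x{\left(-11 \right)},53 \right)} = -39512 + \frac{1665 + 2 \left(-30 - -77 + 2 \left(-11\right)^{2}\right) + 9 \cdot 53}{185 + 53} = -39512 + \frac{1665 + 2 \left(-30 + 77 + 2 \cdot 121\right) + 477}{238} = -39512 + \frac{1665 + 2 \left(-30 + 77 + 242\right) + 477}{238} = -39512 + \frac{1665 + 2 \cdot 289 + 477}{238} = -39512 + \frac{1665 + 578 + 477}{238} = -39512 + \frac{1}{238} \cdot 2720 = -39512 + \frac{80}{7} = - \frac{276504}{7}$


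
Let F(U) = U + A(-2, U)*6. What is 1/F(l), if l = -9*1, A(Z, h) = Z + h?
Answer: -1/75 ≈ -0.013333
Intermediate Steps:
l = -9
F(U) = -12 + 7*U (F(U) = U + (-2 + U)*6 = U + (-12 + 6*U) = -12 + 7*U)
1/F(l) = 1/(-12 + 7*(-9)) = 1/(-12 - 63) = 1/(-75) = -1/75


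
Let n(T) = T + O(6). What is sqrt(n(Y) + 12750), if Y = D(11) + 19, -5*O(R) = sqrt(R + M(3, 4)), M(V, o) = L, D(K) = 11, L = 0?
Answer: sqrt(319500 - 5*sqrt(6))/5 ≈ 113.05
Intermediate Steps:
M(V, o) = 0
O(R) = -sqrt(R)/5 (O(R) = -sqrt(R + 0)/5 = -sqrt(R)/5)
Y = 30 (Y = 11 + 19 = 30)
n(T) = T - sqrt(6)/5
sqrt(n(Y) + 12750) = sqrt((30 - sqrt(6)/5) + 12750) = sqrt(12780 - sqrt(6)/5)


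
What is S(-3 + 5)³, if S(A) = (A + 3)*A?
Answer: 1000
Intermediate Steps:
S(A) = A*(3 + A) (S(A) = (3 + A)*A = A*(3 + A))
S(-3 + 5)³ = ((-3 + 5)*(3 + (-3 + 5)))³ = (2*(3 + 2))³ = (2*5)³ = 10³ = 1000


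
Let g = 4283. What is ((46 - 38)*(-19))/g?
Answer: -152/4283 ≈ -0.035489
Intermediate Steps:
((46 - 38)*(-19))/g = ((46 - 38)*(-19))/4283 = (8*(-19))*(1/4283) = -152*1/4283 = -152/4283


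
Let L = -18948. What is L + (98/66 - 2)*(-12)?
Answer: -208360/11 ≈ -18942.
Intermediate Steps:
L + (98/66 - 2)*(-12) = -18948 + (98/66 - 2)*(-12) = -18948 + (98*(1/66) - 2)*(-12) = -18948 + (49/33 - 2)*(-12) = -18948 - 17/33*(-12) = -18948 + 68/11 = -208360/11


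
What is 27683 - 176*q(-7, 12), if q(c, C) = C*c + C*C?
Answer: 17123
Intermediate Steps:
q(c, C) = C**2 + C*c (q(c, C) = C*c + C**2 = C**2 + C*c)
27683 - 176*q(-7, 12) = 27683 - 176*12*(12 - 7) = 27683 - 176*12*5 = 27683 - 176*60 = 27683 - 1*10560 = 27683 - 10560 = 17123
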